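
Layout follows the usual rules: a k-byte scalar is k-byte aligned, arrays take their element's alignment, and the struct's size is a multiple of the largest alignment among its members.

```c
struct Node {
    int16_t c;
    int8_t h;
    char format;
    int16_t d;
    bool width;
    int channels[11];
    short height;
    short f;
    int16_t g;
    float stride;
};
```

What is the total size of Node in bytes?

64

c at 0 (size 2, align 2) → ends 2
h at 2 (size 1, align 1) → ends 3
format at 3 (size 1, align 1) → ends 4
d at 4 (size 2, align 2) → ends 6
width at 6 (size 1, align 1) → ends 7
pad 1 to align 4 for channels
channels at 8 (size 44, align 4) → ends 52
height at 52 (size 2, align 2) → ends 54
f at 54 (size 2, align 2) → ends 56
g at 56 (size 2, align 2) → ends 58
pad 2 to align 4 for stride
stride at 60 (size 4, align 4) → ends 64
total 64 bytes, alignment 4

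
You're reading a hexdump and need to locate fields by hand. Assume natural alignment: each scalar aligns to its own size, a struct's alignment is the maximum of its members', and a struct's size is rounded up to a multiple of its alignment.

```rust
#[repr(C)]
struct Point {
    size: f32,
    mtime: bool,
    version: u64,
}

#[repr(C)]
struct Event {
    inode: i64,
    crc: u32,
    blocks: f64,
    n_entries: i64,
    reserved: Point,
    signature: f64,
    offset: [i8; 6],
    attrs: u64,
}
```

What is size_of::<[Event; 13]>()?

936

Point: 0..4  size  (4B, 4-aligned); 4..5  mtime  (1B, 1-aligned); 5..8  -- padding (3B); 8..16  version  (8B, 8-aligned); sizeof = 16, alignof = 8
0..8  inode  (8B, 8-aligned)
8..12  crc  (4B, 4-aligned)
12..16  -- padding (4B)
16..24  blocks  (8B, 8-aligned)
24..32  n_entries  (8B, 8-aligned)
32..48  reserved  (16B, 8-aligned)
48..56  signature  (8B, 8-aligned)
56..62  offset  (6B, 1-aligned)
62..64  -- padding (2B)
64..72  attrs  (8B, 8-aligned)
sizeof = 72, alignof = 8
array of 13: 13 × 72 = 936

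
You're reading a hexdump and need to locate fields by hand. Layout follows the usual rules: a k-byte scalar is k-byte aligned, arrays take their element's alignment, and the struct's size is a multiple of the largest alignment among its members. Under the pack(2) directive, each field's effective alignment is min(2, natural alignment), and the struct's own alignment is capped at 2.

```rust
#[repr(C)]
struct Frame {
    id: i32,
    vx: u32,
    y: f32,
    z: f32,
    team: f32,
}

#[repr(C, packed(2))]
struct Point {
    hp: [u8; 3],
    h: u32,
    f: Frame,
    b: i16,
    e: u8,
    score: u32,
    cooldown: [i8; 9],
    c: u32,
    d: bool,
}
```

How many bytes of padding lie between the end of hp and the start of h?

1

Frame: id at 0 (size 4, align 4) → ends 4; vx at 4 (size 4, align 4) → ends 8; y at 8 (size 4, align 4) → ends 12; z at 12 (size 4, align 4) → ends 16; team at 16 (size 4, align 4) → ends 20; total 20 bytes, alignment 4
hp at 0 (size 3, align 1) → ends 3
pad 1 to align 2 for h
h at 4 (size 4, align 2) → ends 8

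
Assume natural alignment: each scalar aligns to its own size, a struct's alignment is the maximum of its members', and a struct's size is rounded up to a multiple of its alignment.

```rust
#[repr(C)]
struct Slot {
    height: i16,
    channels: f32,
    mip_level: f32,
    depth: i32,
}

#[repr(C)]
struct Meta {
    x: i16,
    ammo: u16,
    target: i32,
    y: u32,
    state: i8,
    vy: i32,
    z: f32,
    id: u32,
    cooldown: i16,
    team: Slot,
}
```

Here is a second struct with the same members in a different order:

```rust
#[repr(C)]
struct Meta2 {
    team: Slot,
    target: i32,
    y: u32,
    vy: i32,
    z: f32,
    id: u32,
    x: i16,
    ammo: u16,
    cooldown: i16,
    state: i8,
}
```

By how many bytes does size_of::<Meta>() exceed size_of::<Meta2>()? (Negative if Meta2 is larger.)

4

Slot: height at 0 (size 2, align 2) → ends 2; pad 2 to align 4 for channels; channels at 4 (size 4, align 4) → ends 8; mip_level at 8 (size 4, align 4) → ends 12; depth at 12 (size 4, align 4) → ends 16; total 16 bytes, alignment 4
x at 0 (size 2, align 2) → ends 2
ammo at 2 (size 2, align 2) → ends 4
target at 4 (size 4, align 4) → ends 8
y at 8 (size 4, align 4) → ends 12
state at 12 (size 1, align 1) → ends 13
pad 3 to align 4 for vy
vy at 16 (size 4, align 4) → ends 20
z at 20 (size 4, align 4) → ends 24
id at 24 (size 4, align 4) → ends 28
cooldown at 28 (size 2, align 2) → ends 30
pad 2 to align 4 for team
team at 32 (size 16, align 4) → ends 48
total 48 bytes, alignment 4
— Meta2 —
team at 0 (size 16, align 4) → ends 16
target at 16 (size 4, align 4) → ends 20
y at 20 (size 4, align 4) → ends 24
vy at 24 (size 4, align 4) → ends 28
z at 28 (size 4, align 4) → ends 32
id at 32 (size 4, align 4) → ends 36
x at 36 (size 2, align 2) → ends 38
ammo at 38 (size 2, align 2) → ends 40
cooldown at 40 (size 2, align 2) → ends 42
state at 42 (size 1, align 1) → ends 43
tail pad 1 to reach multiple of 4
total 44 bytes, alignment 4
48 − 44 = 4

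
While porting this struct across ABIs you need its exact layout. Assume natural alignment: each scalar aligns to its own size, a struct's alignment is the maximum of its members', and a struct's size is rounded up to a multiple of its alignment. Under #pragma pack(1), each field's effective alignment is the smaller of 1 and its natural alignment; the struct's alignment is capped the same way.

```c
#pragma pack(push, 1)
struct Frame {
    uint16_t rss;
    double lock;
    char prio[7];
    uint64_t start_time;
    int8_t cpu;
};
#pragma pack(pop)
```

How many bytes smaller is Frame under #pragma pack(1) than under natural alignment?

14

natural layout:
  0..2  rss  (2B, 2-aligned)
  2..8  -- padding (6B)
  8..16  lock  (8B, 8-aligned)
  16..23  prio  (7B, 1-aligned)
  23..24  -- padding (1B)
  24..32  start_time  (8B, 8-aligned)
  32..33  cpu  (1B, 1-aligned)
  33..40  -- tail padding (7B)
  sizeof = 40, alignof = 8
packed(1) layout:
  0..2  rss  (2B, 1-aligned)
  2..10  lock  (8B, 1-aligned)
  10..17  prio  (7B, 1-aligned)
  17..25  start_time  (8B, 1-aligned)
  25..26  cpu  (1B, 1-aligned)
  sizeof = 26, alignof = 1
40 − 26 = 14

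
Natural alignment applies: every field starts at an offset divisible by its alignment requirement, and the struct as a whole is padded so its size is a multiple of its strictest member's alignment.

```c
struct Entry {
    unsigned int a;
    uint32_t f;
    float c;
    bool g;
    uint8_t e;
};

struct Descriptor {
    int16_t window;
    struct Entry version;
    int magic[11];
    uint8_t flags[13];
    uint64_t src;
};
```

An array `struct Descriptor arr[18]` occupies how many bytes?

1584

Entry: 0..4  a  (4B, 4-aligned); 4..8  f  (4B, 4-aligned); 8..12  c  (4B, 4-aligned); 12..13  g  (1B, 1-aligned); 13..14  e  (1B, 1-aligned); 14..16  -- tail padding (2B); sizeof = 16, alignof = 4
0..2  window  (2B, 2-aligned)
2..4  -- padding (2B)
4..20  version  (16B, 4-aligned)
20..64  magic  (44B, 4-aligned)
64..77  flags  (13B, 1-aligned)
77..80  -- padding (3B)
80..88  src  (8B, 8-aligned)
sizeof = 88, alignof = 8
array of 18: 18 × 88 = 1584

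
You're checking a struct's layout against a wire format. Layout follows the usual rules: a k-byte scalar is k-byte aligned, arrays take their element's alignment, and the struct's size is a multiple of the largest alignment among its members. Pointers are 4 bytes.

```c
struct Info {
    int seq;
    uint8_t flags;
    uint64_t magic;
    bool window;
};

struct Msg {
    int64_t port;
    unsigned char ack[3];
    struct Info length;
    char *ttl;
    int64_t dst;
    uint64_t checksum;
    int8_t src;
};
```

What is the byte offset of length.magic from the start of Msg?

Info: @0: seq [4B, align 4] → 4; @4: flags [1B, align 1] → 5; +3 pad (align 8); @8: magic [8B, align 8] → 16; @16: window [1B, align 1] → 17; +7 tail pad (align 8); size 24, align 8
@0: port [8B, align 8] → 8
@8: ack [3B, align 1] → 11
+5 pad (align 8)
@16: length [24B, align 8] → 40
within Info: magic at 8
16 + 8 = 24

24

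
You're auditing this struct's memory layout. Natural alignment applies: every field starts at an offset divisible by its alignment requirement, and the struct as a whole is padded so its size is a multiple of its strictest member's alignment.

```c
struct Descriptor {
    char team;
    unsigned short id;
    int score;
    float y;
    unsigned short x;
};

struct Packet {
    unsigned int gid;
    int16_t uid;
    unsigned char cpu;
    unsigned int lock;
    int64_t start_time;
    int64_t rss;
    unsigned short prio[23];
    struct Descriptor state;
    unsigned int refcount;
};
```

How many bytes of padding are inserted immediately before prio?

0

Descriptor: 0..1  team  (1B, 1-aligned); 1..2  -- padding (1B); 2..4  id  (2B, 2-aligned); 4..8  score  (4B, 4-aligned); 8..12  y  (4B, 4-aligned); 12..14  x  (2B, 2-aligned); 14..16  -- tail padding (2B); sizeof = 16, alignof = 4
0..4  gid  (4B, 4-aligned)
4..6  uid  (2B, 2-aligned)
6..7  cpu  (1B, 1-aligned)
7..8  -- padding (1B)
8..12  lock  (4B, 4-aligned)
12..16  -- padding (4B)
16..24  start_time  (8B, 8-aligned)
24..32  rss  (8B, 8-aligned)
32..78  prio  (46B, 2-aligned)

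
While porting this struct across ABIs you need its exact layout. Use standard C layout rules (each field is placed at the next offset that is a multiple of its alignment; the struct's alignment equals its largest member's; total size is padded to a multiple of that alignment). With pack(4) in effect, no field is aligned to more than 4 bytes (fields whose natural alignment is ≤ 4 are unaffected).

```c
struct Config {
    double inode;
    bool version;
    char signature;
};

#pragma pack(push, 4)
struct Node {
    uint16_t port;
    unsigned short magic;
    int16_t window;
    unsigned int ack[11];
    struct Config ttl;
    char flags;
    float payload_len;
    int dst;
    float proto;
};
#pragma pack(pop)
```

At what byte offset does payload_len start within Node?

Config: inode at 0 (size 8, align 8) → ends 8; version at 8 (size 1, align 1) → ends 9; signature at 9 (size 1, align 1) → ends 10; tail pad 6 to reach multiple of 8; total 16 bytes, alignment 8
port at 0 (size 2, align 2) → ends 2
magic at 2 (size 2, align 2) → ends 4
window at 4 (size 2, align 2) → ends 6
pad 2 to align 4 for ack
ack at 8 (size 44, align 4) → ends 52
ttl at 52 (size 16, align 4) → ends 68
flags at 68 (size 1, align 1) → ends 69
pad 3 to align 4 for payload_len
payload_len at 72 (size 4, align 4) → ends 76

72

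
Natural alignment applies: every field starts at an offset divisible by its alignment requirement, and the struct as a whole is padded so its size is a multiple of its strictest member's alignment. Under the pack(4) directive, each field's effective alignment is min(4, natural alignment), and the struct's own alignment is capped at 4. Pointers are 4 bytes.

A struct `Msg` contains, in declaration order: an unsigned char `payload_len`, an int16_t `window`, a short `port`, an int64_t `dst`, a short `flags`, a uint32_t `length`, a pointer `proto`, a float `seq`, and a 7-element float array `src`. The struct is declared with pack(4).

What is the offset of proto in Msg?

24

0..1  payload_len  (1B, 1-aligned)
1..2  -- padding (1B)
2..4  window  (2B, 2-aligned)
4..6  port  (2B, 2-aligned)
6..8  -- padding (2B)
8..16  dst  (8B, 4-aligned)
16..18  flags  (2B, 2-aligned)
18..20  -- padding (2B)
20..24  length  (4B, 4-aligned)
24..28  proto  (4B, 4-aligned)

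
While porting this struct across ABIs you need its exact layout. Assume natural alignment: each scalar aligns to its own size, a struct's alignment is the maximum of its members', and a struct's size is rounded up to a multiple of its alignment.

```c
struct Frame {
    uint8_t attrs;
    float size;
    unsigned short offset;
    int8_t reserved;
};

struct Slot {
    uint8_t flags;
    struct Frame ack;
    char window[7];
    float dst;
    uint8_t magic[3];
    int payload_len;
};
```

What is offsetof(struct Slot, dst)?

24

Frame: @0: attrs [1B, align 1] → 1; +3 pad (align 4); @4: size [4B, align 4] → 8; @8: offset [2B, align 2] → 10; @10: reserved [1B, align 1] → 11; +1 tail pad (align 4); size 12, align 4
@0: flags [1B, align 1] → 1
+3 pad (align 4)
@4: ack [12B, align 4] → 16
@16: window [7B, align 1] → 23
+1 pad (align 4)
@24: dst [4B, align 4] → 28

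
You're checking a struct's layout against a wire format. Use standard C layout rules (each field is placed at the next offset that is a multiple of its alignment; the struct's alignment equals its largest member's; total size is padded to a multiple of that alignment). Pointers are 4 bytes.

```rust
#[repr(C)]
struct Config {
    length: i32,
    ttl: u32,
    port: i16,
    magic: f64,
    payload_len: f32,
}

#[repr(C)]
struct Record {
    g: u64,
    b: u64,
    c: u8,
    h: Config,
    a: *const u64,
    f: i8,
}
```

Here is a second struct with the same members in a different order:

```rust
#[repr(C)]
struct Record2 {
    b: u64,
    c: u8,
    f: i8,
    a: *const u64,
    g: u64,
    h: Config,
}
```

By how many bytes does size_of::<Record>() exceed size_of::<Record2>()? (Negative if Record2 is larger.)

Config: 0..4  length  (4B, 4-aligned); 4..8  ttl  (4B, 4-aligned); 8..10  port  (2B, 2-aligned); 10..16  -- padding (6B); 16..24  magic  (8B, 8-aligned); 24..28  payload_len  (4B, 4-aligned); 28..32  -- tail padding (4B); sizeof = 32, alignof = 8
0..8  g  (8B, 8-aligned)
8..16  b  (8B, 8-aligned)
16..17  c  (1B, 1-aligned)
17..24  -- padding (7B)
24..56  h  (32B, 8-aligned)
56..60  a  (4B, 4-aligned)
60..61  f  (1B, 1-aligned)
61..64  -- tail padding (3B)
sizeof = 64, alignof = 8
— Record2 —
0..8  b  (8B, 8-aligned)
8..9  c  (1B, 1-aligned)
9..10  f  (1B, 1-aligned)
10..12  -- padding (2B)
12..16  a  (4B, 4-aligned)
16..24  g  (8B, 8-aligned)
24..56  h  (32B, 8-aligned)
sizeof = 56, alignof = 8
64 − 56 = 8

8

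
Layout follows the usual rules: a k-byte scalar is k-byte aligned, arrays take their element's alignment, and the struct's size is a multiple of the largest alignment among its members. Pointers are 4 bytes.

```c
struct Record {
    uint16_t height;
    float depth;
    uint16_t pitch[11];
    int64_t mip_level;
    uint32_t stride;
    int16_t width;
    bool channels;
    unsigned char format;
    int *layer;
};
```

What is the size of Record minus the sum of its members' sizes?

@0: height [2B, align 2] → 2
+2 pad (align 4)
@4: depth [4B, align 4] → 8
@8: pitch [22B, align 2] → 30
+2 pad (align 8)
@32: mip_level [8B, align 8] → 40
@40: stride [4B, align 4] → 44
@44: width [2B, align 2] → 46
@46: channels [1B, align 1] → 47
@47: format [1B, align 1] → 48
@48: layer [4B, align 4] → 52
+4 tail pad (align 8)
size 56, align 8
data bytes 48, size 56 → padding 8

8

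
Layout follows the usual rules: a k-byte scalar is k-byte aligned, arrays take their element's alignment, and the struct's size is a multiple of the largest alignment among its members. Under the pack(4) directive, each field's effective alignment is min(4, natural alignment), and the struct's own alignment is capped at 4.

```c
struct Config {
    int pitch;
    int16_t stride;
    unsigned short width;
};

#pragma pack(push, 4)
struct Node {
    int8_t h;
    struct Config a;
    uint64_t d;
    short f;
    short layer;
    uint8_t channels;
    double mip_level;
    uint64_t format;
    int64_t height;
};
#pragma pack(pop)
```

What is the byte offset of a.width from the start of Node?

Config: @0: pitch [4B, align 4] → 4; @4: stride [2B, align 2] → 6; @6: width [2B, align 2] → 8; size 8, align 4
@0: h [1B, align 1] → 1
+3 pad (align 4)
@4: a [8B, align 4] → 12
within Config: width at 6
4 + 6 = 10

10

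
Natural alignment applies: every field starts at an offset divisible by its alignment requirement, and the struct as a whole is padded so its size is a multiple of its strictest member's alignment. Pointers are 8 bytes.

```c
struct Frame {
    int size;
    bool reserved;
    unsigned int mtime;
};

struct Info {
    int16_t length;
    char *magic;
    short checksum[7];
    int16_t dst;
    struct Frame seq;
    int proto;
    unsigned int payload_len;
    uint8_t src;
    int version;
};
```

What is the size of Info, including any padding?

64

Frame: size at 0 (size 4, align 4) → ends 4; reserved at 4 (size 1, align 1) → ends 5; pad 3 to align 4 for mtime; mtime at 8 (size 4, align 4) → ends 12; total 12 bytes, alignment 4
length at 0 (size 2, align 2) → ends 2
pad 6 to align 8 for magic
magic at 8 (size 8, align 8) → ends 16
checksum at 16 (size 14, align 2) → ends 30
dst at 30 (size 2, align 2) → ends 32
seq at 32 (size 12, align 4) → ends 44
proto at 44 (size 4, align 4) → ends 48
payload_len at 48 (size 4, align 4) → ends 52
src at 52 (size 1, align 1) → ends 53
pad 3 to align 4 for version
version at 56 (size 4, align 4) → ends 60
tail pad 4 to reach multiple of 8
total 64 bytes, alignment 8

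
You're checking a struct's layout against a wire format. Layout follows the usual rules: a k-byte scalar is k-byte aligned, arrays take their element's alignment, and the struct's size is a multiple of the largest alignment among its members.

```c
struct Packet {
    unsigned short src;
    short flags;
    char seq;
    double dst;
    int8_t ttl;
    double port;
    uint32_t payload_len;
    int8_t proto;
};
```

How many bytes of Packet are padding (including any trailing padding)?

13

src at 0 (size 2, align 2) → ends 2
flags at 2 (size 2, align 2) → ends 4
seq at 4 (size 1, align 1) → ends 5
pad 3 to align 8 for dst
dst at 8 (size 8, align 8) → ends 16
ttl at 16 (size 1, align 1) → ends 17
pad 7 to align 8 for port
port at 24 (size 8, align 8) → ends 32
payload_len at 32 (size 4, align 4) → ends 36
proto at 36 (size 1, align 1) → ends 37
tail pad 3 to reach multiple of 8
total 40 bytes, alignment 8
data bytes 27, size 40 → padding 13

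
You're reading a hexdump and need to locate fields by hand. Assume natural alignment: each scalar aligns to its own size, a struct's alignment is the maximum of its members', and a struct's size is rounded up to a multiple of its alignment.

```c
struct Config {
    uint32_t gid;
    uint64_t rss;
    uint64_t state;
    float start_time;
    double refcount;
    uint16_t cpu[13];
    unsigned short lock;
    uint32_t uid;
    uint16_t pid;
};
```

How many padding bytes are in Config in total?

14

@0: gid [4B, align 4] → 4
+4 pad (align 8)
@8: rss [8B, align 8] → 16
@16: state [8B, align 8] → 24
@24: start_time [4B, align 4] → 28
+4 pad (align 8)
@32: refcount [8B, align 8] → 40
@40: cpu [26B, align 2] → 66
@66: lock [2B, align 2] → 68
@68: uid [4B, align 4] → 72
@72: pid [2B, align 2] → 74
+6 tail pad (align 8)
size 80, align 8
data bytes 66, size 80 → padding 14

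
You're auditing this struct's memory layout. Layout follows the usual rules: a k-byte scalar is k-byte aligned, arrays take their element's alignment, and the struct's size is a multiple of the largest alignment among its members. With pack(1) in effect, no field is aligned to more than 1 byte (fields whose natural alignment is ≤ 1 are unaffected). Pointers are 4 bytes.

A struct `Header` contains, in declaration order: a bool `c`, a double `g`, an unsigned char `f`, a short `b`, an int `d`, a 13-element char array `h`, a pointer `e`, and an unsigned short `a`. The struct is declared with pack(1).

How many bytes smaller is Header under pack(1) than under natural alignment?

13

natural layout:
  @0: c [1B, align 1] → 1
  +7 pad (align 8)
  @8: g [8B, align 8] → 16
  @16: f [1B, align 1] → 17
  +1 pad (align 2)
  @18: b [2B, align 2] → 20
  @20: d [4B, align 4] → 24
  @24: h [13B, align 1] → 37
  +3 pad (align 4)
  @40: e [4B, align 4] → 44
  @44: a [2B, align 2] → 46
  +2 tail pad (align 8)
  size 48, align 8
packed(1) layout:
  @0: c [1B, align 1] → 1
  @1: g [8B, align 1] → 9
  @9: f [1B, align 1] → 10
  @10: b [2B, align 1] → 12
  @12: d [4B, align 1] → 16
  @16: h [13B, align 1] → 29
  @29: e [4B, align 1] → 33
  @33: a [2B, align 1] → 35
  size 35, align 1
48 − 35 = 13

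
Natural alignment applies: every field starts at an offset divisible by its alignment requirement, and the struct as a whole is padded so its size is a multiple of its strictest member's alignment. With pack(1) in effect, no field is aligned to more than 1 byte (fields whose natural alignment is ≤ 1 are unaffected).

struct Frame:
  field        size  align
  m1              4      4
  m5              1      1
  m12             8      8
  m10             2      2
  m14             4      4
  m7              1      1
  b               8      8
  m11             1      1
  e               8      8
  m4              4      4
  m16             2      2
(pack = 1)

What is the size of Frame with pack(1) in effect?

43

m1 at 0 (size 4, align 1) → ends 4
m5 at 4 (size 1, align 1) → ends 5
m12 at 5 (size 8, align 1) → ends 13
m10 at 13 (size 2, align 1) → ends 15
m14 at 15 (size 4, align 1) → ends 19
m7 at 19 (size 1, align 1) → ends 20
b at 20 (size 8, align 1) → ends 28
m11 at 28 (size 1, align 1) → ends 29
e at 29 (size 8, align 1) → ends 37
m4 at 37 (size 4, align 1) → ends 41
m16 at 41 (size 2, align 1) → ends 43
total 43 bytes, alignment 1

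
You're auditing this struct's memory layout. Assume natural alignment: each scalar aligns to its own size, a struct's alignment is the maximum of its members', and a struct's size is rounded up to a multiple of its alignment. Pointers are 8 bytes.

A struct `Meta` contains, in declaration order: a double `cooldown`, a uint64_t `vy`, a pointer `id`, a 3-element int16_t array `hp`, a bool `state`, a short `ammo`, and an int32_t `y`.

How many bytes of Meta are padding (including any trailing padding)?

3

@0: cooldown [8B, align 8] → 8
@8: vy [8B, align 8] → 16
@16: id [8B, align 8] → 24
@24: hp [6B, align 2] → 30
@30: state [1B, align 1] → 31
+1 pad (align 2)
@32: ammo [2B, align 2] → 34
+2 pad (align 4)
@36: y [4B, align 4] → 40
size 40, align 8
data bytes 37, size 40 → padding 3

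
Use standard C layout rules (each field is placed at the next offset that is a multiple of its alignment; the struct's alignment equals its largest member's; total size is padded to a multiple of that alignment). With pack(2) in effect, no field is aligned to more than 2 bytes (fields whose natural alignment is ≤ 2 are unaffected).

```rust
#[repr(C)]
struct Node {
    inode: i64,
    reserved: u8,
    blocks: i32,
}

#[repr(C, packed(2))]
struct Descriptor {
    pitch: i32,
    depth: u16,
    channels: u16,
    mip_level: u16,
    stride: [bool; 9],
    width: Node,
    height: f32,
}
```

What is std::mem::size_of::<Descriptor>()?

Node: inode at 0 (size 8, align 8) → ends 8; reserved at 8 (size 1, align 1) → ends 9; pad 3 to align 4 for blocks; blocks at 12 (size 4, align 4) → ends 16; total 16 bytes, alignment 8
pitch at 0 (size 4, align 2) → ends 4
depth at 4 (size 2, align 2) → ends 6
channels at 6 (size 2, align 2) → ends 8
mip_level at 8 (size 2, align 2) → ends 10
stride at 10 (size 9, align 1) → ends 19
pad 1 to align 2 for width
width at 20 (size 16, align 2) → ends 36
height at 36 (size 4, align 2) → ends 40
total 40 bytes, alignment 2

40 bytes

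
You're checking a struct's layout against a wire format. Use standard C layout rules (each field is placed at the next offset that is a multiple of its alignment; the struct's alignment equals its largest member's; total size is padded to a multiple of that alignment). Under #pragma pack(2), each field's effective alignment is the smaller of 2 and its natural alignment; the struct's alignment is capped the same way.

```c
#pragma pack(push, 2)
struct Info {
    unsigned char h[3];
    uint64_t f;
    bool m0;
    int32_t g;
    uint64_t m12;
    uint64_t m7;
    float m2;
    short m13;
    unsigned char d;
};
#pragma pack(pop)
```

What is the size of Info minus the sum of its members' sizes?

3

@0: h [3B, align 1] → 3
+1 pad (align 2)
@4: f [8B, align 2] → 12
@12: m0 [1B, align 1] → 13
+1 pad (align 2)
@14: g [4B, align 2] → 18
@18: m12 [8B, align 2] → 26
@26: m7 [8B, align 2] → 34
@34: m2 [4B, align 2] → 38
@38: m13 [2B, align 2] → 40
@40: d [1B, align 1] → 41
+1 tail pad (align 2)
size 42, align 2
data bytes 39, size 42 → padding 3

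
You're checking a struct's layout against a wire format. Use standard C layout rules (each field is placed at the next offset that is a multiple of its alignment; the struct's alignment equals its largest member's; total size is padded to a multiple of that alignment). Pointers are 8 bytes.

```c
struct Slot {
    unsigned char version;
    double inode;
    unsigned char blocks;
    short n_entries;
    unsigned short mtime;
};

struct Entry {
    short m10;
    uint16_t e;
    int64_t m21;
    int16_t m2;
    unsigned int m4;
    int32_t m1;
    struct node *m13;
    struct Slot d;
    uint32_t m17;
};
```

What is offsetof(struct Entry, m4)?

Slot: version at 0 (size 1, align 1) → ends 1; pad 7 to align 8 for inode; inode at 8 (size 8, align 8) → ends 16; blocks at 16 (size 1, align 1) → ends 17; pad 1 to align 2 for n_entries; n_entries at 18 (size 2, align 2) → ends 20; mtime at 20 (size 2, align 2) → ends 22; tail pad 2 to reach multiple of 8; total 24 bytes, alignment 8
m10 at 0 (size 2, align 2) → ends 2
e at 2 (size 2, align 2) → ends 4
pad 4 to align 8 for m21
m21 at 8 (size 8, align 8) → ends 16
m2 at 16 (size 2, align 2) → ends 18
pad 2 to align 4 for m4
m4 at 20 (size 4, align 4) → ends 24

20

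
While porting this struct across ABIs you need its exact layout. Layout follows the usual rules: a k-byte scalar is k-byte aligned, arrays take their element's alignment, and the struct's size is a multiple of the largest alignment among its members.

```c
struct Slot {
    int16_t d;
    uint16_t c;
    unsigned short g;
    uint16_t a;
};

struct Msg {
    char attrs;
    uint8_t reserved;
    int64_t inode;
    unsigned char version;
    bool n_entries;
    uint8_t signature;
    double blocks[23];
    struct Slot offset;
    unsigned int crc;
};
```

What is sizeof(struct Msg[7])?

1568

Slot: @0: d [2B, align 2] → 2; @2: c [2B, align 2] → 4; @4: g [2B, align 2] → 6; @6: a [2B, align 2] → 8; size 8, align 2
@0: attrs [1B, align 1] → 1
@1: reserved [1B, align 1] → 2
+6 pad (align 8)
@8: inode [8B, align 8] → 16
@16: version [1B, align 1] → 17
@17: n_entries [1B, align 1] → 18
@18: signature [1B, align 1] → 19
+5 pad (align 8)
@24: blocks [184B, align 8] → 208
@208: offset [8B, align 2] → 216
@216: crc [4B, align 4] → 220
+4 tail pad (align 8)
size 224, align 8
array of 7: 7 × 224 = 1568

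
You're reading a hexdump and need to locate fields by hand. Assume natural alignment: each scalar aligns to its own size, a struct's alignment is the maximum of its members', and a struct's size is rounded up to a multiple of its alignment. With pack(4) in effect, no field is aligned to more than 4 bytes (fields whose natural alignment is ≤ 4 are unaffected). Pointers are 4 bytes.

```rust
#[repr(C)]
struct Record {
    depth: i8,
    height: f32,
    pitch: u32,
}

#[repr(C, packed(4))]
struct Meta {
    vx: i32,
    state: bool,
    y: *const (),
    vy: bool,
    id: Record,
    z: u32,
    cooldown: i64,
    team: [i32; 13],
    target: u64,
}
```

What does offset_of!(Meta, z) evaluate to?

Record: @0: depth [1B, align 1] → 1; +3 pad (align 4); @4: height [4B, align 4] → 8; @8: pitch [4B, align 4] → 12; size 12, align 4
@0: vx [4B, align 4] → 4
@4: state [1B, align 1] → 5
+3 pad (align 4)
@8: y [4B, align 4] → 12
@12: vy [1B, align 1] → 13
+3 pad (align 4)
@16: id [12B, align 4] → 28
@28: z [4B, align 4] → 32

28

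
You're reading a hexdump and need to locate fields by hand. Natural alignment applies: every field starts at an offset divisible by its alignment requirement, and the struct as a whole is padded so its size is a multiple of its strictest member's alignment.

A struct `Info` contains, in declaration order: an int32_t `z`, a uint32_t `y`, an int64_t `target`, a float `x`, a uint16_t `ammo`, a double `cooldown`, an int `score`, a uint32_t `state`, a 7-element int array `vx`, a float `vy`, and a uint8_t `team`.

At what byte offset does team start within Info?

72

@0: z [4B, align 4] → 4
@4: y [4B, align 4] → 8
@8: target [8B, align 8] → 16
@16: x [4B, align 4] → 20
@20: ammo [2B, align 2] → 22
+2 pad (align 8)
@24: cooldown [8B, align 8] → 32
@32: score [4B, align 4] → 36
@36: state [4B, align 4] → 40
@40: vx [28B, align 4] → 68
@68: vy [4B, align 4] → 72
@72: team [1B, align 1] → 73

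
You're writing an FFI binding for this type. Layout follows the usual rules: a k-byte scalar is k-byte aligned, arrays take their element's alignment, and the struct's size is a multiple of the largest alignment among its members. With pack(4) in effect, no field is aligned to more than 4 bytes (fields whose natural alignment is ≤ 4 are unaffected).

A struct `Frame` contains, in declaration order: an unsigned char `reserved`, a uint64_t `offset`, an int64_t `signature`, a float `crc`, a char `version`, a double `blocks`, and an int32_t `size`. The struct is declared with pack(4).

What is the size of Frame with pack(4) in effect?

0..1  reserved  (1B, 1-aligned)
1..4  -- padding (3B)
4..12  offset  (8B, 4-aligned)
12..20  signature  (8B, 4-aligned)
20..24  crc  (4B, 4-aligned)
24..25  version  (1B, 1-aligned)
25..28  -- padding (3B)
28..36  blocks  (8B, 4-aligned)
36..40  size  (4B, 4-aligned)
sizeof = 40, alignof = 4

40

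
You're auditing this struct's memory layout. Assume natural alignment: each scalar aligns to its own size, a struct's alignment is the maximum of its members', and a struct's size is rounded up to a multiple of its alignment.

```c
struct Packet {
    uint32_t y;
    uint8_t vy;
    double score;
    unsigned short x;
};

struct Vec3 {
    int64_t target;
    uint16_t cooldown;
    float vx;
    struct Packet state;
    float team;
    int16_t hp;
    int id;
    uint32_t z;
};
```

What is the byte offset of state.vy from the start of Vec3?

20

Packet: y at 0 (size 4, align 4) → ends 4; vy at 4 (size 1, align 1) → ends 5; pad 3 to align 8 for score; score at 8 (size 8, align 8) → ends 16; x at 16 (size 2, align 2) → ends 18; tail pad 6 to reach multiple of 8; total 24 bytes, alignment 8
target at 0 (size 8, align 8) → ends 8
cooldown at 8 (size 2, align 2) → ends 10
pad 2 to align 4 for vx
vx at 12 (size 4, align 4) → ends 16
state at 16 (size 24, align 8) → ends 40
within Packet: vy at 4
16 + 4 = 20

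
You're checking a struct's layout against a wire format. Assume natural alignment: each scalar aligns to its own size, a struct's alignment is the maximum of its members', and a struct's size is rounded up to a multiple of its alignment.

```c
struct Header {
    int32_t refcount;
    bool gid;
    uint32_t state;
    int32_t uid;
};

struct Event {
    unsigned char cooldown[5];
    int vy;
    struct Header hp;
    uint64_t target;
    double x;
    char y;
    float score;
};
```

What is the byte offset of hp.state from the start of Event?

Header: refcount at 0 (size 4, align 4) → ends 4; gid at 4 (size 1, align 1) → ends 5; pad 3 to align 4 for state; state at 8 (size 4, align 4) → ends 12; uid at 12 (size 4, align 4) → ends 16; total 16 bytes, alignment 4
cooldown at 0 (size 5, align 1) → ends 5
pad 3 to align 4 for vy
vy at 8 (size 4, align 4) → ends 12
hp at 12 (size 16, align 4) → ends 28
within Header: state at 8
12 + 8 = 20

20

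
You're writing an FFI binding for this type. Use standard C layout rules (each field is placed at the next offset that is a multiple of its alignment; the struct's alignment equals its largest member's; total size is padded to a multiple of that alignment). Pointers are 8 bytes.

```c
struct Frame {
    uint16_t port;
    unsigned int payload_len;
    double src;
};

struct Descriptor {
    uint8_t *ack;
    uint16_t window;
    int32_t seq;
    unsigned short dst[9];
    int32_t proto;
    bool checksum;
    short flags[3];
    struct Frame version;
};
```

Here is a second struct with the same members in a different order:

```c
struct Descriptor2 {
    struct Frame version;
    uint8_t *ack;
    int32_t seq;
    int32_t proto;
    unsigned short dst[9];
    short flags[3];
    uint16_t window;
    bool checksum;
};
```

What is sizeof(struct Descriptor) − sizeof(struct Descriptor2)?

Frame: port at 0 (size 2, align 2) → ends 2; pad 2 to align 4 for payload_len; payload_len at 4 (size 4, align 4) → ends 8; src at 8 (size 8, align 8) → ends 16; total 16 bytes, alignment 8
ack at 0 (size 8, align 8) → ends 8
window at 8 (size 2, align 2) → ends 10
pad 2 to align 4 for seq
seq at 12 (size 4, align 4) → ends 16
dst at 16 (size 18, align 2) → ends 34
pad 2 to align 4 for proto
proto at 36 (size 4, align 4) → ends 40
checksum at 40 (size 1, align 1) → ends 41
pad 1 to align 2 for flags
flags at 42 (size 6, align 2) → ends 48
version at 48 (size 16, align 8) → ends 64
total 64 bytes, alignment 8
— Descriptor2 —
version at 0 (size 16, align 8) → ends 16
ack at 16 (size 8, align 8) → ends 24
seq at 24 (size 4, align 4) → ends 28
proto at 28 (size 4, align 4) → ends 32
dst at 32 (size 18, align 2) → ends 50
flags at 50 (size 6, align 2) → ends 56
window at 56 (size 2, align 2) → ends 58
checksum at 58 (size 1, align 1) → ends 59
tail pad 5 to reach multiple of 8
total 64 bytes, alignment 8
64 − 64 = 0

0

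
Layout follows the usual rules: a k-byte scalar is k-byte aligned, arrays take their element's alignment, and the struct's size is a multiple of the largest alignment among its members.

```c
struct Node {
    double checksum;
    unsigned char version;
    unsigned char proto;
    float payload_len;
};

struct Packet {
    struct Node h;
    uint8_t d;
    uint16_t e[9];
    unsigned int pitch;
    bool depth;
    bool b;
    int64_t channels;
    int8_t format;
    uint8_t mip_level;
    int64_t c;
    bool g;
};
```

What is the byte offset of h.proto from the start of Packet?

9

Node: 0..8  checksum  (8B, 8-aligned); 8..9  version  (1B, 1-aligned); 9..10  proto  (1B, 1-aligned); 10..12  -- padding (2B); 12..16  payload_len  (4B, 4-aligned); sizeof = 16, alignof = 8
0..16  h  (16B, 8-aligned)
within Node: proto at 9
0 + 9 = 9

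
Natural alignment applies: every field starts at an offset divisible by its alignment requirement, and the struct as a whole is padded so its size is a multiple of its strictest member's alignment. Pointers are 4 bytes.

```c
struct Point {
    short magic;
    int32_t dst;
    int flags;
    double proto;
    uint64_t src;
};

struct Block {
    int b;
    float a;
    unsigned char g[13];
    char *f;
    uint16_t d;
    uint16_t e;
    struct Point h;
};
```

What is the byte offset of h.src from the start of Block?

56

Point: 0..2  magic  (2B, 2-aligned); 2..4  -- padding (2B); 4..8  dst  (4B, 4-aligned); 8..12  flags  (4B, 4-aligned); 12..16  -- padding (4B); 16..24  proto  (8B, 8-aligned); 24..32  src  (8B, 8-aligned); sizeof = 32, alignof = 8
0..4  b  (4B, 4-aligned)
4..8  a  (4B, 4-aligned)
8..21  g  (13B, 1-aligned)
21..24  -- padding (3B)
24..28  f  (4B, 4-aligned)
28..30  d  (2B, 2-aligned)
30..32  e  (2B, 2-aligned)
32..64  h  (32B, 8-aligned)
within Point: src at 24
32 + 24 = 56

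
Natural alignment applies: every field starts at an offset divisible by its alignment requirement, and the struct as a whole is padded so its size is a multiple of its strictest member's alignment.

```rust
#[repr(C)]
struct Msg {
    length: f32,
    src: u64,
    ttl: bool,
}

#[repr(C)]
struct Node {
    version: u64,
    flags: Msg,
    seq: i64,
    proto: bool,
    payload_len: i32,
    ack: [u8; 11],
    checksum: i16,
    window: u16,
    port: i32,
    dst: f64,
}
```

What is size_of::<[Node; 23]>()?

Msg: @0: length [4B, align 4] → 4; +4 pad (align 8); @8: src [8B, align 8] → 16; @16: ttl [1B, align 1] → 17; +7 tail pad (align 8); size 24, align 8
@0: version [8B, align 8] → 8
@8: flags [24B, align 8] → 32
@32: seq [8B, align 8] → 40
@40: proto [1B, align 1] → 41
+3 pad (align 4)
@44: payload_len [4B, align 4] → 48
@48: ack [11B, align 1] → 59
+1 pad (align 2)
@60: checksum [2B, align 2] → 62
@62: window [2B, align 2] → 64
@64: port [4B, align 4] → 68
+4 pad (align 8)
@72: dst [8B, align 8] → 80
size 80, align 8
array of 23: 23 × 80 = 1840

1840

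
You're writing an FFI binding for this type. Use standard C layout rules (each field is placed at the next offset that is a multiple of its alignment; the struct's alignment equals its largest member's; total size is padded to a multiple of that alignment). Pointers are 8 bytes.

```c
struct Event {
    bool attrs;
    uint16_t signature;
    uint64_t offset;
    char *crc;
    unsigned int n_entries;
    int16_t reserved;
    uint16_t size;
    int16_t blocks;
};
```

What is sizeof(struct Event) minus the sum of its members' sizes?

@0: attrs [1B, align 1] → 1
+1 pad (align 2)
@2: signature [2B, align 2] → 4
+4 pad (align 8)
@8: offset [8B, align 8] → 16
@16: crc [8B, align 8] → 24
@24: n_entries [4B, align 4] → 28
@28: reserved [2B, align 2] → 30
@30: size [2B, align 2] → 32
@32: blocks [2B, align 2] → 34
+6 tail pad (align 8)
size 40, align 8
data bytes 29, size 40 → padding 11

11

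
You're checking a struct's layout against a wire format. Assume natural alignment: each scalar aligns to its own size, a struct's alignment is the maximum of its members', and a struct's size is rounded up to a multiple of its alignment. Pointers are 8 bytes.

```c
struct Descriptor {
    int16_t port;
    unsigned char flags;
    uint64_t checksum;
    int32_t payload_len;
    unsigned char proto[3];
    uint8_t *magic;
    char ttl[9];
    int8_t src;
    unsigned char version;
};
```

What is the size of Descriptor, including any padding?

48

@0: port [2B, align 2] → 2
@2: flags [1B, align 1] → 3
+5 pad (align 8)
@8: checksum [8B, align 8] → 16
@16: payload_len [4B, align 4] → 20
@20: proto [3B, align 1] → 23
+1 pad (align 8)
@24: magic [8B, align 8] → 32
@32: ttl [9B, align 1] → 41
@41: src [1B, align 1] → 42
@42: version [1B, align 1] → 43
+5 tail pad (align 8)
size 48, align 8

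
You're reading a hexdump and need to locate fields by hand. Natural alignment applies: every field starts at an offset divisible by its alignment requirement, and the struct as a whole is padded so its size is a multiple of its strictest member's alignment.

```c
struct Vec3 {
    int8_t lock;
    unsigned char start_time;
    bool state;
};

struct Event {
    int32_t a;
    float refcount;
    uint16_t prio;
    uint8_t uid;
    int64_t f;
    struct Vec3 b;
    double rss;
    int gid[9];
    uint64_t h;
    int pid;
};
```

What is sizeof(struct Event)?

Vec3: @0: lock [1B, align 1] → 1; @1: start_time [1B, align 1] → 2; @2: state [1B, align 1] → 3; size 3, align 1
@0: a [4B, align 4] → 4
@4: refcount [4B, align 4] → 8
@8: prio [2B, align 2] → 10
@10: uid [1B, align 1] → 11
+5 pad (align 8)
@16: f [8B, align 8] → 24
@24: b [3B, align 1] → 27
+5 pad (align 8)
@32: rss [8B, align 8] → 40
@40: gid [36B, align 4] → 76
+4 pad (align 8)
@80: h [8B, align 8] → 88
@88: pid [4B, align 4] → 92
+4 tail pad (align 8)
size 96, align 8

96 bytes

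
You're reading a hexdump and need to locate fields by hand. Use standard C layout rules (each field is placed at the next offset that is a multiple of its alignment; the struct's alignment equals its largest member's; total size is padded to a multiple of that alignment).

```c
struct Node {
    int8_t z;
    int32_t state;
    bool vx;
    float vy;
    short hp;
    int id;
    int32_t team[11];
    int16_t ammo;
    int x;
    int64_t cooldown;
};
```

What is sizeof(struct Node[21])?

0..1  z  (1B, 1-aligned)
1..4  -- padding (3B)
4..8  state  (4B, 4-aligned)
8..9  vx  (1B, 1-aligned)
9..12  -- padding (3B)
12..16  vy  (4B, 4-aligned)
16..18  hp  (2B, 2-aligned)
18..20  -- padding (2B)
20..24  id  (4B, 4-aligned)
24..68  team  (44B, 4-aligned)
68..70  ammo  (2B, 2-aligned)
70..72  -- padding (2B)
72..76  x  (4B, 4-aligned)
76..80  -- padding (4B)
80..88  cooldown  (8B, 8-aligned)
sizeof = 88, alignof = 8
array of 21: 21 × 88 = 1848

1848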